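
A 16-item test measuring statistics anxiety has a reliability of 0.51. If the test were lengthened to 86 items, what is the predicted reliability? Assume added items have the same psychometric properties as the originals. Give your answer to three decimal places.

Length ratio n = 86/16 = 5.375
By Spearman-Brown, r_new = n r / (1 + (n − 1) r).
r_new = (5.375 × 0.51) / (1 + (5.375 − 1) × 0.51)
     = 2.7412 / 3.2313 = 0.8483

0.848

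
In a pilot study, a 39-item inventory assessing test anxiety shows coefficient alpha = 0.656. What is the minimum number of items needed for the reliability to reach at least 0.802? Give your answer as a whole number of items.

83

Rearranging the Spearman-Brown formula for n,
n = r_target (1 − r_old) / [ r_old (1 − r_target) ]
n = 0.802 × (1 − 0.656) / [ 0.656 × (1 − 0.802) ]
n = 0.275888 / 0.129888 ≈ 2.1240
Items needed = n × 39 = 2.1240 × 39 ≈ 82.84 → round up to 83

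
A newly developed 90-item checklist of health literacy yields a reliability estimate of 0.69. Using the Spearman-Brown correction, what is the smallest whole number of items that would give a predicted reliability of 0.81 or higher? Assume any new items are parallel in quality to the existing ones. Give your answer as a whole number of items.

173

Invert Spearman-Brown to solve for n:
n = r*(1 − r) / [ r (1 − r*) ]
n = 0.81 × (1 − 0.69) / [ 0.69 × (1 − 0.81) ]
n = 0.2511 / 0.1311 ≈ 1.9153
Items needed = n × 90 = 1.9153 × 90 ≈ 172.38 → round up to 173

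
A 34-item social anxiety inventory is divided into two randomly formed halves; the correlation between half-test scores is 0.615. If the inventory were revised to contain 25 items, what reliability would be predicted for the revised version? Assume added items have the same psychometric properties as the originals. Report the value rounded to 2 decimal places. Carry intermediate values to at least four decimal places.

0.70

Spearman-Brown correction (n = 2): r_full = 2·0.615/(1 + 0.615) = 0.7616
Then adjust to 25 items: n = 25/34 = 0.7353
r_new = n·r_full / (1 + (n − 1)·r_full) = 0.5600 / 0.7984 ≈ 0.7014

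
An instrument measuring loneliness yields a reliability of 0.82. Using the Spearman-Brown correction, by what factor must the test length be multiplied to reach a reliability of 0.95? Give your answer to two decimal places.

4.17

n = 0.95 × (1 − 0.82) / [ 0.82 × (1 − 0.95) ]
  = 0.1710 / 0.0410 = 4.1707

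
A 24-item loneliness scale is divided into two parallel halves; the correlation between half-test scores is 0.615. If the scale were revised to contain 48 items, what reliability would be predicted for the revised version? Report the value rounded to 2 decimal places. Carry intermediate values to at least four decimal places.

0.86

Spearman-Brown correction (n = 2): r_full = 2·0.615/(1 + 0.615) = 0.7616
Length factor from 24 to 48 items: n = 48/24 = 2.0000
r_new = n·r_full / (1 + (n − 1)·r_full) = 1.5232 / 1.7616 ≈ 0.8647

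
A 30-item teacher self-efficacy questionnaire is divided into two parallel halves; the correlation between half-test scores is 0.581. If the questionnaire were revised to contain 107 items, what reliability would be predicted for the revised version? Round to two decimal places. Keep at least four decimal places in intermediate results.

0.91

Full-test reliability from the split-half r: r_full = 2(0.581)/(1 + 0.581) = 0.7350
Then adjust to 107 items: n = 107/30 = 3.5667
r_new = n·r_full / (1 + (n − 1)·r_full) = 2.6215 / 2.8865 ≈ 0.9082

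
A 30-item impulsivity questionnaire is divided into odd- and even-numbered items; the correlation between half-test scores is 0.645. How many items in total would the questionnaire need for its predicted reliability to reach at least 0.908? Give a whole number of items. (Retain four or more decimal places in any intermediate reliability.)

Corrected full-test reliability: r_full = 2 × 0.645 / (1 + 0.645) ≈ 0.7842
n = r_tgt(1 − r_full) / [r_full(1 − r_tgt)] = 0.908 × 0.2158 / (0.7842 × 0.092) ≈ 2.7160
Items = 2.7160 × 30 ≈ 81.48 → 82

82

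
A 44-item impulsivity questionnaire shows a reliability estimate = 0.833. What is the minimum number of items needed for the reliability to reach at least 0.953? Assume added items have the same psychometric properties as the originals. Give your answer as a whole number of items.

n = 0.953(1 − 0.833) / [0.833(1 − 0.953)]
n = 0.159151 / 0.039151 ≈ 4.0651
So the test needs 4.0651 × 44 ≈ 178.86 items; rounding up, 179.

179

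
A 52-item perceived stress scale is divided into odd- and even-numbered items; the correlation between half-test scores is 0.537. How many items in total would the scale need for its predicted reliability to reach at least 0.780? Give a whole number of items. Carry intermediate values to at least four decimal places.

80

r_full = 2(0.537)/(1 + 0.537) = 0.6988
n = r_tgt(1 − r_full) / [r_full(1 − r_tgt)] = 0.780 × 0.3012 / (0.6988 × 0.220) ≈ 1.5282
Items = 1.5282 × 52 ≈ 79.47 → 80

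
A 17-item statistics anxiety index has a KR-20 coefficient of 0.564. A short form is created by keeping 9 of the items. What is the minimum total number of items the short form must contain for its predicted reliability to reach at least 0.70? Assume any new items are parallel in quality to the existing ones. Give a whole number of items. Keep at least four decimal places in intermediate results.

31

Short-form reliability: n = 9/17 = 0.5294; r_9 = n·r/(1+(n−1)r) ≈ 0.4065
Length factor from the short form to reach 0.70: n' = 0.70(1 − 0.4065) / [0.4065(1 − 0.70)] ≈ 3.4067
Items = 3.4067 × 9 ≈ 30.66 → 31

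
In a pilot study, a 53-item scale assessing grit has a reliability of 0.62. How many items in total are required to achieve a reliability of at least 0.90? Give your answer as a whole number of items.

293

n = 0.90(1 − 0.62) / [0.62(1 − 0.90)]
n = 0.3420 / 0.0620 ≈ 5.5161
Items needed = n × 53 = 5.5161 × 53 ≈ 292.35 → round up to 293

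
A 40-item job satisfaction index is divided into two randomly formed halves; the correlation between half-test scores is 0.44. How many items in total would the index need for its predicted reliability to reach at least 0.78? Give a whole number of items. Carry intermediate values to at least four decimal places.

r_full = 2(0.44)/(1 + 0.44) = 0.6111
Solve Spearman-Brown for n: n = 0.78(1 − 0.6111) / [0.6111(1 − 0.78)] = 2.2563
Required items = 2.2563 × 40 = 90.25, so 91 items.

91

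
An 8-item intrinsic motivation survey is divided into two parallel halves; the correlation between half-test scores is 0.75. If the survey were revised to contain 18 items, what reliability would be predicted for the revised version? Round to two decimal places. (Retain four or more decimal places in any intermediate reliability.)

Spearman-Brown correction (n = 2): r_full = 2·0.75/(1 + 0.75) = 0.8571
Then adjust to 18 items: n = 18/8 = 2.2500
r_new = n·r_full / (1 + (n − 1)·r_full) = 1.9285 / 2.0714 ≈ 0.9310

0.93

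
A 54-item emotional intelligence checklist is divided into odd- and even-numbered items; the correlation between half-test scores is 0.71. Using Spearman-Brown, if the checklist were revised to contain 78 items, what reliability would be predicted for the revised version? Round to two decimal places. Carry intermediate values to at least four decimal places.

Full-test reliability from the split-half r: r_full = 2(0.71)/(1 + 0.71) = 0.8304
Length factor from 54 to 78 items: n = 78/54 = 1.4444
r_new = n·r_full / (1 + (n − 1)·r_full) = 1.1994 / 1.3690 ≈ 0.8761

0.88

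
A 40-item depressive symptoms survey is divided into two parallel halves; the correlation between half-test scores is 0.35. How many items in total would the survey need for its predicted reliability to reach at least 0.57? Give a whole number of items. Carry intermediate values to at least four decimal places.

r_full = 2(0.35)/(1 + 0.35) = 0.5185
n = r_tgt(1 − r_full) / [r_full(1 − r_tgt)] = 0.57 × 0.4815 / (0.5185 × 0.43) ≈ 1.2310
Required items = 1.2310 × 40 = 49.24, so 50 items.

50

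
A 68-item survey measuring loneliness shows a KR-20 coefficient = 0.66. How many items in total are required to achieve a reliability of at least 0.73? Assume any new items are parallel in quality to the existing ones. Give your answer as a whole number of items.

95

n = [0.73 × 0.34] / [0.66 × 0.27]
n = 0.2482 / 0.1782 ≈ 1.3928
1.3928 × 68 = 94.71 → 95 items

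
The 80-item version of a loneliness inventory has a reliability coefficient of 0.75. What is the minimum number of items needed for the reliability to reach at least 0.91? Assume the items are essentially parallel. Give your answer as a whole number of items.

Invert Spearman-Brown to solve for n:
n = r*(1 − r) / [ r (1 − r*) ]
n = 0.91 × (1 − 0.75) / [ 0.75 × (1 − 0.91) ]
n = 0.2275 / 0.0675 ≈ 3.3704
3.3704 × 80 = 269.63 → 270 items

270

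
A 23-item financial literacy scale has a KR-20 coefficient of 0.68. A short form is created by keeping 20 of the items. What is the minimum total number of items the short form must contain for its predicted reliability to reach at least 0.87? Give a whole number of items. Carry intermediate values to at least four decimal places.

First, r for the 20-item form: n = 20/23 = 0.8696, so r_20 = 0.8696·0.68/(1 + (0.8696 − 1)·0.68) = 0.6489
Length factor from the short form to reach 0.87: n' = 0.87(1 − 0.6489) / [0.6489(1 − 0.87)] ≈ 3.6210
Total items = 3.6210 × 20 = 72.42, rounded up to 73.

73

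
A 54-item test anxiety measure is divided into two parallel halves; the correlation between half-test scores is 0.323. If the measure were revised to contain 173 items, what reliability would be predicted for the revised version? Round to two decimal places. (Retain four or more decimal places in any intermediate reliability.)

0.75

First correct the split-half correlation to full-test reliability: r_full = 2 × 0.323 / (1 + 0.323) ≈ 0.4883
Then adjust to 173 items: n = 173/54 = 3.2037
r_new = n·r_full / (1 + (n − 1)·r_full) = 1.5644 / 2.0761 ≈ 0.7535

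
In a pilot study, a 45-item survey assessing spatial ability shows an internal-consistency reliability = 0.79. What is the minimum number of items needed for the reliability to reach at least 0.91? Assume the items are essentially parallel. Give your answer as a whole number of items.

121

Rearranging the Spearman-Brown formula for n,
n = r_target (1 − r_old) / [ r_old (1 − r_target) ]
n = 0.91 × (1 − 0.79) / [ 0.79 × (1 − 0.91) ]
n = 0.1911 / 0.0711 ≈ 2.6878
Items needed = n × 45 = 2.6878 × 45 ≈ 120.95 → round up to 121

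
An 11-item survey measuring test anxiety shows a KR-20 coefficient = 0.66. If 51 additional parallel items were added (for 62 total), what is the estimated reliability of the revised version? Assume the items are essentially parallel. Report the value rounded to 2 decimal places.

0.92

Length ratio n = 62/11 = 5.6364
r_new = 5.6364·0.66 / [1 + (5.6364 − 1)·0.66]
     = 3.7200 / 4.0600 = 0.9163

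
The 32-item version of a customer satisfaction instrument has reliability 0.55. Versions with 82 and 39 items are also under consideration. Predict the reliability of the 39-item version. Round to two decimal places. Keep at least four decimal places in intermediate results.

0.60

The 82-item form is not needed; work directly from the 32-item form with n = 39/32 = 1.2188.
r_{39} = n·r / (1 + (n − 1)·r) = 0.6703 / 1.1203 ≈ 0.5983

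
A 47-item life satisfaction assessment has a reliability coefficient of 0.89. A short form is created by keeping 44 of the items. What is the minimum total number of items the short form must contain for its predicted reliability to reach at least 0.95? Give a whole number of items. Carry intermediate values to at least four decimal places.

111

Short-form reliability: n = 44/47 = 0.9362; r_44 = n·r/(1+(n−1)r) ≈ 0.8834
Length factor from the short form to reach 0.95: n' = 0.95(1 − 0.8834) / [0.8834(1 − 0.95)] ≈ 2.5078
Items = 2.5078 × 44 ≈ 110.34 → 111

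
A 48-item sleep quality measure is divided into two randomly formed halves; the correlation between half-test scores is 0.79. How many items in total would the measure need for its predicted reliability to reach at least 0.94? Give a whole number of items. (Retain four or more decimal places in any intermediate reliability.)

Corrected full-test reliability: r_full = 2 × 0.79 / (1 + 0.79) ≈ 0.8827
Solve Spearman-Brown for n: n = 0.94(1 − 0.8827) / [0.8827(1 − 0.94)] = 2.0819
Items = 2.0819 × 48 ≈ 99.93 → 100

100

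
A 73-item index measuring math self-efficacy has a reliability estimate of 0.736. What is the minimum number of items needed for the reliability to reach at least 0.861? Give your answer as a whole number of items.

Spearman-Brown solved for the length factor n:
n = r*(1 − r) / [ r (1 − r*) ]
n = [0.861 × 0.264] / [0.736 × 0.139]
n = 0.227304 / 0.102304 ≈ 2.2218
So the test needs 2.2218 × 73 ≈ 162.19 items; rounding up, 163.

163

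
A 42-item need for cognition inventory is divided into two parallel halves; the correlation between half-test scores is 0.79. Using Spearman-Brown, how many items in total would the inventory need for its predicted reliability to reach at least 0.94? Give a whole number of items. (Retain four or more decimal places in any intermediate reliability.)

Corrected full-test reliability: r_full = 2 × 0.79 / (1 + 0.79) ≈ 0.8827
Solve Spearman-Brown for n: n = 0.94(1 − 0.8827) / [0.8827(1 − 0.94)] = 2.0819
Required items = 2.0819 × 42 = 87.44, so 88 items.

88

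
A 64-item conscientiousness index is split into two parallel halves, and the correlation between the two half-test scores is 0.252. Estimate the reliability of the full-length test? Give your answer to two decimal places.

0.40

r_full = 2(0.252) / (1 + 0.252)
r_full = 0.5040 / 1.2520 ≈ 0.4026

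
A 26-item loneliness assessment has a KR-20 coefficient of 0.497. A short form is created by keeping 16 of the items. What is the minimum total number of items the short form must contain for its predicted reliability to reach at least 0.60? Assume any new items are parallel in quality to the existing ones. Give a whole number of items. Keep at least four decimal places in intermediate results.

40

First, r for the 16-item form: n = 16/26 = 0.6154, so r_16 = 0.6154·0.497/(1 + (0.6154 − 1)·0.497) = 0.3781
Length factor from the short form to reach 0.60: n' = 0.60(1 − 0.3781) / [0.3781(1 − 0.60)] ≈ 2.4672
Items = 2.4672 × 16 ≈ 39.48 → 40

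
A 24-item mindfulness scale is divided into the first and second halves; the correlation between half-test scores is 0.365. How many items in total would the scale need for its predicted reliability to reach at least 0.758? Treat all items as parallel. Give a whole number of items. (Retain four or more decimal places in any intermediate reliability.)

66

r_full = 2(0.365)/(1 + 0.365) = 0.5348
Solve Spearman-Brown for n: n = 0.758(1 − 0.5348) / [0.5348(1 − 0.758)] = 2.7246
Required items = 2.7246 × 24 = 65.39, so 66 items.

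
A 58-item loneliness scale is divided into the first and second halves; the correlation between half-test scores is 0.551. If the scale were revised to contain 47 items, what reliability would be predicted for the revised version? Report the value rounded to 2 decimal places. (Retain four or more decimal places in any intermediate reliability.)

Full-test reliability from the split-half r: r_full = 2(0.551)/(1 + 0.551) = 0.7105
Length factor from 58 to 47 items: n = 47/58 = 0.8103
r_new = n·r_full / (1 + (n − 1)·r_full) = 0.5757 / 0.8652 ≈ 0.6654

0.67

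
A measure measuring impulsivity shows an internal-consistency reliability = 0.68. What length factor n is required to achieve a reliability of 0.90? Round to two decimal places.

4.24

Rearranging the Spearman-Brown formula for n,
n = r_target (1 − r_old) / [ r_old (1 − r_target) ]
n = 0.90 × (1 − 0.68) / [ 0.68 × (1 − 0.90) ]
  = 0.2880 / 0.0680 = 4.2353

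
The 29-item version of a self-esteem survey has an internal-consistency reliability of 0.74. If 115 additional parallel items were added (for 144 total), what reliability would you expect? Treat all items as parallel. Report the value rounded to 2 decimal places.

0.93

n = 144/29 = 4.9655
r_new = 4.9655·0.74 / [1 + (4.9655 − 1)·0.74]
r_new = 3.6745 / 3.9345 ≈ 0.9339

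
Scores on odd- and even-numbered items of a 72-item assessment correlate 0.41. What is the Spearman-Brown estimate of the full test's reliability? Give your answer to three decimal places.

0.582

Each half is half the length of the full test, so the full test is n = 2 times a half.
r_full = 2(0.41) / (1 + 0.41)
       = 0.8200 / 1.4100 = 0.5816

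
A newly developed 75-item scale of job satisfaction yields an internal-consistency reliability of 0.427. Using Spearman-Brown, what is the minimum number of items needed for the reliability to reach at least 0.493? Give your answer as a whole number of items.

98

Spearman-Brown solved for the length factor n:
n = r*(1 − r) / [ r (1 − r*) ]
n = 0.493(1 − 0.427) / [0.427(1 − 0.493)]
  = 0.282489 / 0.216489 = 1.3049
Items needed = n × 75 = 1.3049 × 75 ≈ 97.87 → round up to 98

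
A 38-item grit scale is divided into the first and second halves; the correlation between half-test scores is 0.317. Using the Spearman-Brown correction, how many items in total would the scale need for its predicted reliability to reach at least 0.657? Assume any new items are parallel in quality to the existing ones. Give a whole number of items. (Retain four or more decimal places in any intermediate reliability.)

r_full = 2(0.317)/(1 + 0.317) = 0.4814
n = r_tgt(1 − r_full) / [r_full(1 − r_tgt)] = 0.657 × 0.5186 / (0.4814 × 0.343) ≈ 2.0635
Items = 2.0635 × 38 ≈ 78.41 → 79

79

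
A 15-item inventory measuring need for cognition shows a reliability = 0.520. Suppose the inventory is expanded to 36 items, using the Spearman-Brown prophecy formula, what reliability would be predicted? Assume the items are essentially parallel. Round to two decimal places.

n = 36/15 = 2.4
Spearman-Brown: r_new = n·r / (1 + (n − 1)·r)
r_new = (2.4 × 0.520) / (1 + (2.4 − 1) × 0.520)
r_new = 1.2480 / 1.7280 ≈ 0.7222

0.72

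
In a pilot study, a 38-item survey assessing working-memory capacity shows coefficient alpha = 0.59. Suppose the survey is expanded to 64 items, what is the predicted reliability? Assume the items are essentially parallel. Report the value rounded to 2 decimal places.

0.71

Length ratio n = 64/38 = 1.6842
Spearman-Brown: r_new = n·r / (1 + (n − 1)·r)
r_new = 1.6842·0.59 / [1 + (1.6842 − 1)·0.59]
r_new = 0.9937 / 1.4037 ≈ 0.7079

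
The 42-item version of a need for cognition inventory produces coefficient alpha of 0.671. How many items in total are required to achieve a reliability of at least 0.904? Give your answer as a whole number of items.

194

Rearranging the Spearman-Brown formula for n,
n = r_target (1 − r_old) / [ r_old (1 − r_target) ]
n = 0.904 × (1 − 0.671) / [ 0.671 × (1 − 0.904) ]
n = 0.297416 / 0.064416 ≈ 4.6171
So the test needs 4.6171 × 42 ≈ 193.92 items; rounding up, 194.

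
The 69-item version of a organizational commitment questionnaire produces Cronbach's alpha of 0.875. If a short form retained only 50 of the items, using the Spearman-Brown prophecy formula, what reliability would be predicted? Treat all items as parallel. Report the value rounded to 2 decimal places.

n = 50/69 = 0.7246
r_new = (0.7246 × 0.875) / (1 + (0.7246 − 1) × 0.875)
r_new = 0.6340 / 0.7590 ≈ 0.8353

0.84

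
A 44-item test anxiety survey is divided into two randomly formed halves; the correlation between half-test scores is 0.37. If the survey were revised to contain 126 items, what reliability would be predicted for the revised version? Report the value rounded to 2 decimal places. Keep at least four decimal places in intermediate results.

Full-test reliability from the split-half r: r_full = 2(0.37)/(1 + 0.37) = 0.5401
Then adjust to 126 items: n = 126/44 = 2.8636
r_new = n·r_full / (1 + (n − 1)·r_full) = 1.5466 / 2.0065 ≈ 0.7708

0.77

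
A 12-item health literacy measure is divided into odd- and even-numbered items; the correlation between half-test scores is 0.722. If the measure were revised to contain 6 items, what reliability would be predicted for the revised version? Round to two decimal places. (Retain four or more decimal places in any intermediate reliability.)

First correct the split-half correlation to full-test reliability: r_full = 2 × 0.722 / (1 + 0.722) ≈ 0.8386
Then adjust to 6 items: n = 6/12 = 0.5000
r_new = n·r_full / (1 + (n − 1)·r_full) = 0.4193 / 0.5807 ≈ 0.7221

0.72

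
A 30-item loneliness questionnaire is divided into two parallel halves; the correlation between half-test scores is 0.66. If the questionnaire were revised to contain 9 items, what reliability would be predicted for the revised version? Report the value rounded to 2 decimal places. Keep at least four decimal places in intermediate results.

Full-test reliability from the split-half r: r_full = 2(0.66)/(1 + 0.66) = 0.7952
Then adjust to 9 items: n = 9/30 = 0.3000
r_new = n·r_full / (1 + (n − 1)·r_full) = 0.2386 / 0.4434 ≈ 0.5381

0.54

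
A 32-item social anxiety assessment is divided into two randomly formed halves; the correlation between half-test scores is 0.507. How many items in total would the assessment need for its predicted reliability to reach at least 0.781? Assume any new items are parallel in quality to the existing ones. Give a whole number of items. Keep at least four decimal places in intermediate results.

56

Corrected full-test reliability: r_full = 2 × 0.507 / (1 + 0.507) ≈ 0.6729
n = r_tgt(1 − r_full) / [r_full(1 − r_tgt)] = 0.781 × 0.3271 / (0.6729 × 0.219) ≈ 1.7336
Items = 1.7336 × 32 ≈ 55.48 → 56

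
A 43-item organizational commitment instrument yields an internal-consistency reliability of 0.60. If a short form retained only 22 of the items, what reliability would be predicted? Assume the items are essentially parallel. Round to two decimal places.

The new length is 22/43 = 0.5116 times the old.
By Spearman-Brown, r_new = n r / (1 + (n − 1) r).
r_new = (0.5116 × 0.60) / (1 + (0.5116 − 1) × 0.60)
r_new = 0.3070 / 0.7070 ≈ 0.4342

0.43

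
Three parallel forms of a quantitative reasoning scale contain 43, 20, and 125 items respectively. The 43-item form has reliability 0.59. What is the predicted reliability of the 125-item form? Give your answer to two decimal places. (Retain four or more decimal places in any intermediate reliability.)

Only the ratio of lengths matters: n = 125/43 = 2.9070
r_{125} = n·r / (1 + (n − 1)·r) = 1.7151 / 2.1251 ≈ 0.8071

0.81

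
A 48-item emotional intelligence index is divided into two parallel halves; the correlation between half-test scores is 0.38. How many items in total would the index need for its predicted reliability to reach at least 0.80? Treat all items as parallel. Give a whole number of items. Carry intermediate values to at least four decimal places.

r_full = 2(0.38)/(1 + 0.38) = 0.5507
Solve Spearman-Brown for n: n = 0.80(1 − 0.5507) / [0.5507(1 − 0.80)] = 3.2635
Items = 3.2635 × 48 ≈ 156.65 → 157

157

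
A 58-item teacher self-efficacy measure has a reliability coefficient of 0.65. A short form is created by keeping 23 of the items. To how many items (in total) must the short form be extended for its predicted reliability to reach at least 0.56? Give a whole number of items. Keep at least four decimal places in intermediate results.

40

First, r for the 23-item form: n = 23/58 = 0.3966, so r_23 = 0.3966·0.65/(1 + (0.3966 − 1)·0.65) = 0.4241
Then solve for n' with r_old = 0.4241, r_target = 0.56: n' = 0.56(1 − 0.4241)/[0.4241(1 − 0.56)] = 1.7283
Total items = 1.7283 × 23 = 39.75, rounded up to 40.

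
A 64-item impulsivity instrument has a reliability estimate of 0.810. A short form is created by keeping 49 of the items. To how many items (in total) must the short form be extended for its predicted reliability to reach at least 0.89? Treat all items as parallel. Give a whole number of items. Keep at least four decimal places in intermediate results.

First, r for the 49-item form: n = 49/64 = 0.7656, so r_49 = 0.7656·0.810/(1 + (0.7656 − 1)·0.810) = 0.7655
Length factor from the short form to reach 0.89: n' = 0.89(1 − 0.7655) / [0.7655(1 − 0.89)] ≈ 2.4785
Total items = 2.4785 × 49 = 121.45, rounded up to 122.

122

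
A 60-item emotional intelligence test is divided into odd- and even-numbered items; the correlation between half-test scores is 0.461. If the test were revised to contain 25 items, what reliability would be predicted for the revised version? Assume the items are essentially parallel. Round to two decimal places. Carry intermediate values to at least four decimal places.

Spearman-Brown correction (n = 2): r_full = 2·0.461/(1 + 0.461) = 0.6311
Then adjust to 25 items: n = 25/60 = 0.4167
r_new = n·r_full / (1 + (n − 1)·r_full) = 0.2630 / 0.6319 ≈ 0.4162

0.42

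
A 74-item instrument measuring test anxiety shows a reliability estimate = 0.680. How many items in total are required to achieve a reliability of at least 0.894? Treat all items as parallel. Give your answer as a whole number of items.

Spearman-Brown solved for the length factor n:
n = r_target (1 − r_old) / [ r_old (1 − r_target) ]
n = [0.894 × 0.320] / [0.680 × 0.106]
  = 0.286080 / 0.072080 = 3.9689
3.9689 × 74 = 293.70 → 294 items

294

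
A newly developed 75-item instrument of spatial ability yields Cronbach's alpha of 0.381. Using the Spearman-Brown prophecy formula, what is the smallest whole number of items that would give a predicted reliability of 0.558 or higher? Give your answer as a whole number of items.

154

n = 0.558 × (1 − 0.381) / [ 0.381 × (1 − 0.558) ]
n = 0.345402 / 0.168402 ≈ 2.0511
2.0511 × 75 = 153.83 → 154 items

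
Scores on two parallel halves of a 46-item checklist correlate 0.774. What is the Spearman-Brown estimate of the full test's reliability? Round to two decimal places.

0.87

r_full = 2(0.774) / (1 + 0.774)
       = 1.5480 / 1.7740 = 0.8726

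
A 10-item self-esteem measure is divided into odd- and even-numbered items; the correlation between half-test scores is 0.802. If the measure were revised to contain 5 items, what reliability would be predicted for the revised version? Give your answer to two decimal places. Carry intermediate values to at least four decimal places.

First correct the split-half correlation to full-test reliability: r_full = 2 × 0.802 / (1 + 0.802) ≈ 0.8901
Then adjust to 5 items: n = 5/10 = 0.5000
r_new = n·r_full / (1 + (n − 1)·r_full) = 0.4451 / 0.5550 ≈ 0.8020

0.80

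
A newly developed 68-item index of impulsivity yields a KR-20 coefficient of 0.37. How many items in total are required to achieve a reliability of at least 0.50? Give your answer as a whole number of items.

n = [0.50 × 0.63] / [0.37 × 0.50]
n = 0.3150 / 0.1850 ≈ 1.7027
1.7027 × 68 = 115.78 → 116 items

116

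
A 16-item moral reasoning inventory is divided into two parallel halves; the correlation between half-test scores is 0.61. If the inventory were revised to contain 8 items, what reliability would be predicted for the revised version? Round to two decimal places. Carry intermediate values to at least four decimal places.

0.61

Spearman-Brown correction (n = 2): r_full = 2·0.61/(1 + 0.61) = 0.7578
Then adjust to 8 items: n = 8/16 = 0.5000
r_new = n·r_full / (1 + (n − 1)·r_full) = 0.3789 / 0.6211 ≈ 0.6100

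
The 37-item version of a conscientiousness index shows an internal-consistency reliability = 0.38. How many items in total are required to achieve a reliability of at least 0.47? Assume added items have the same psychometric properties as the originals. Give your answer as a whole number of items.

54

n = 0.47 × (1 − 0.38) / [ 0.38 × (1 − 0.47) ]
n = 0.2914 / 0.2014 ≈ 1.4469
1.4469 × 37 = 53.54 → 54 items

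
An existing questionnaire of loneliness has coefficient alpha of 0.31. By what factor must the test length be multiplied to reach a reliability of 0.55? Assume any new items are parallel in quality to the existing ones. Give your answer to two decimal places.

2.72

Spearman-Brown solved for the length factor n:
n = r_target (1 − r_old) / [ r_old (1 − r_target) ]
n = 0.55 × (1 − 0.31) / [ 0.31 × (1 − 0.55) ]
n = 0.3795 / 0.1395 ≈ 2.7204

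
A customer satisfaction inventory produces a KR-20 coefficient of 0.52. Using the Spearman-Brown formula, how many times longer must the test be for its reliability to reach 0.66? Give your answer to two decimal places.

1.79

n = 0.66(1 − 0.52) / [0.52(1 − 0.66)]
  = 0.3168 / 0.1768 = 1.7919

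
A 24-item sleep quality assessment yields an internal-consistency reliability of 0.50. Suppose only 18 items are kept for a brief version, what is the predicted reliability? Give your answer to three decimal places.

The new length is 18/24 = 0.75 times the old.
r_new = (0.75 × 0.50) / (1 + (0.75 − 1) × 0.50)
     = 0.3750 / 0.8750 = 0.4286

0.429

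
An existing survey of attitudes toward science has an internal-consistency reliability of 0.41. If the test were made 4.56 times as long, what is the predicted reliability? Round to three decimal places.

0.760

By Spearman-Brown, r_new = n r / (1 + (n − 1) r).
r_new = 4.56·0.41 / [1 + (4.56 − 1)·0.41]
r_new = 1.8696 / 2.4596 ≈ 0.7601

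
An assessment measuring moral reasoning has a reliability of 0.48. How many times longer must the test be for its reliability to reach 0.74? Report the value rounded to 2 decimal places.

n = [0.74 × 0.52] / [0.48 × 0.26]
n = 0.3848 / 0.1248 ≈ 3.0833

3.08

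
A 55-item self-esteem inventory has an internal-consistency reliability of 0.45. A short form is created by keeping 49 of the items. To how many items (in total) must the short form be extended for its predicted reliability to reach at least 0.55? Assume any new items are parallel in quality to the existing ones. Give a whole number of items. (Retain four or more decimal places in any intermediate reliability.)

First, r for the 49-item form: n = 49/55 = 0.8909, so r_49 = 0.8909·0.45/(1 + (0.8909 − 1)·0.45) = 0.4216
Then solve for n' with r_old = 0.4216, r_target = 0.55: n' = 0.55(1 − 0.4216)/[0.4216(1 − 0.55)] = 1.6768
Items = 1.6768 × 49 ≈ 82.16 → 83

83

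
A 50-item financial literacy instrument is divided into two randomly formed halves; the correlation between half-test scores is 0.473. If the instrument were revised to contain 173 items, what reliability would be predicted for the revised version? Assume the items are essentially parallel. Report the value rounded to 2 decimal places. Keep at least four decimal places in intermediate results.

0.86

Spearman-Brown correction (n = 2): r_full = 2·0.473/(1 + 0.473) = 0.6422
Length factor from 50 to 173 items: n = 173/50 = 3.4600
r_new = n·r_full / (1 + (n − 1)·r_full) = 2.2220 / 2.5798 ≈ 0.8613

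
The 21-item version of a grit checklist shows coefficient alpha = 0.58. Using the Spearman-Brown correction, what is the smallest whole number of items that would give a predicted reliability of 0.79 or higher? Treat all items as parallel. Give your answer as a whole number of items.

58

Invert Spearman-Brown to solve for n:
n = r_target (1 − r_old) / [ r_old (1 − r_target) ]
n = [0.79 × 0.42] / [0.58 × 0.21]
n = 0.3318 / 0.1218 ≈ 2.7241
2.7241 × 21 = 57.21 → 58 items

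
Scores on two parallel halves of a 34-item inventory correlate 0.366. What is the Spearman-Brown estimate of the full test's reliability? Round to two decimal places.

The full test is twice the length of either half (n = 2).
r_full = 2(0.366) / (1 + 0.366)
       = 0.7320 / 1.3660 = 0.5359

0.54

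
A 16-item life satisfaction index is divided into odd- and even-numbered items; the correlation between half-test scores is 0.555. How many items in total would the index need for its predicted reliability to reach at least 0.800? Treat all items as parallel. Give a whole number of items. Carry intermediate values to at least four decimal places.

26

r_full = 2(0.555)/(1 + 0.555) = 0.7138
Solve Spearman-Brown for n: n = 0.800(1 − 0.7138) / [0.7138(1 − 0.800)] = 1.6038
Items = 1.6038 × 16 ≈ 25.66 → 26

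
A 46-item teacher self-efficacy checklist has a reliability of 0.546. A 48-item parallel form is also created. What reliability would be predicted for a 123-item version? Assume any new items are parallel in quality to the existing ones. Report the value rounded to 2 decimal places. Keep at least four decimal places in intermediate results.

0.76

Only the ratio of lengths matters: n = 123/46 = 2.6739
r_{123} = n·r / (1 + (n − 1)·r) = 1.4599 / 1.9139 ≈ 0.7628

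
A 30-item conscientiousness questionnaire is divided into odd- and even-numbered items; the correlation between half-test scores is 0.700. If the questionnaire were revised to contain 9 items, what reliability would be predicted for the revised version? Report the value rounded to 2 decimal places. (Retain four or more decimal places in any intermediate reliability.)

0.58

First correct the split-half correlation to full-test reliability: r_full = 2 × 0.700 / (1 + 0.700) ≈ 0.8235
Then adjust to 9 items: n = 9/30 = 0.3000
r_new = n·r_full / (1 + (n − 1)·r_full) = 0.2470 / 0.4235 ≈ 0.5832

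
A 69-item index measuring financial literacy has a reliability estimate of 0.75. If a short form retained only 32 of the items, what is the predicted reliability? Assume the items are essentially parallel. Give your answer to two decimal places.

0.58

The new length is 32/69 = 0.4638 times the old.
Apply the Spearman-Brown prophecy formula, r' = nr / [1 + (n − 1)r]:
r_new = (0.4638 × 0.75) / (1 + (0.4638 − 1) × 0.75)
r_new = 0.3478 / 0.5978 ≈ 0.5818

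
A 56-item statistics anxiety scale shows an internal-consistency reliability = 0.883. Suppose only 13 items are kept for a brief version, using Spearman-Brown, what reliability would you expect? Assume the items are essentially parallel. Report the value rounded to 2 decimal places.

n = 13/56 = 0.2321
By Spearman-Brown, r_new = n r / (1 + (n − 1) r).
r_new = (0.2321 × 0.883) / (1 + (0.2321 − 1) × 0.883)
     = 0.2049 / 0.3219 = 0.6365

0.64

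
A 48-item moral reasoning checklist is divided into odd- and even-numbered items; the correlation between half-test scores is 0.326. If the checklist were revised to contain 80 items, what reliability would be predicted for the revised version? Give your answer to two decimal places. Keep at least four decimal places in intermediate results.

Full-test reliability from the split-half r: r_full = 2(0.326)/(1 + 0.326) = 0.4917
Length factor from 48 to 80 items: n = 80/48 = 1.6667
r_new = n·r_full / (1 + (n − 1)·r_full) = 0.8195 / 1.3278 ≈ 0.6172

0.62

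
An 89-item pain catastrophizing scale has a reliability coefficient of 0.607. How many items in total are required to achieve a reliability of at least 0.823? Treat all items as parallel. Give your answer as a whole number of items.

268

Invert Spearman-Brown to solve for n:
n = r_target (1 − r_old) / [ r_old (1 − r_target) ]
n = 0.823(1 − 0.607) / [0.607(1 − 0.823)]
n = 0.323439 / 0.107439 ≈ 3.0104
So the test needs 3.0104 × 89 ≈ 267.93 items; rounding up, 268.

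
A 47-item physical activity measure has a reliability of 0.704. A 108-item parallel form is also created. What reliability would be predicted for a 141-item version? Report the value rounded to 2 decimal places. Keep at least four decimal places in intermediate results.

0.88

The 108-item form is not needed; work directly from the 47-item form with n = 141/47 = 3.0000.
r_{141} = n·r / (1 + (n − 1)·r) = 2.1120 / 2.4080 ≈ 0.8771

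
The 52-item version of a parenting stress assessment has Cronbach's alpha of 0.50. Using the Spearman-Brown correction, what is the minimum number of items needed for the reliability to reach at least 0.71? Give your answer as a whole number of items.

128

Invert Spearman-Brown to solve for n:
n = r*(1 − r) / [ r (1 − r*) ]
n = 0.71(1 − 0.50) / [0.50(1 − 0.71)]
n = 0.3550 / 0.1450 ≈ 2.4483
Items needed = n × 52 = 2.4483 × 52 ≈ 127.31 → round up to 128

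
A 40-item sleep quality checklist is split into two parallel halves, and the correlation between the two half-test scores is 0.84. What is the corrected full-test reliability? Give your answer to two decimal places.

The full test is twice the length of either half (n = 2).
r_full = 2(0.84) / (1 + 0.84)
       = 1.6800 / 1.8400 = 0.9130

0.91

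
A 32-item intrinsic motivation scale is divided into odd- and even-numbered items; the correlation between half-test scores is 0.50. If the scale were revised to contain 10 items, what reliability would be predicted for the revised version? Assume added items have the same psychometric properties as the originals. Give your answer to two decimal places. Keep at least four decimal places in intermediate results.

Full-test reliability from the split-half r: r_full = 2(0.50)/(1 + 0.50) = 0.6667
Length factor from 32 to 10 items: n = 10/32 = 0.3125
r_new = n·r_full / (1 + (n − 1)·r_full) = 0.2083 / 0.5416 ≈ 0.3846

0.38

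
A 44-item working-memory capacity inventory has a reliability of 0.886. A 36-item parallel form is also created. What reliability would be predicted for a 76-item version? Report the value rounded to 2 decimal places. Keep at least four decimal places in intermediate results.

Only the ratio of lengths matters: n = 76/44 = 1.7273
r_{76} = n·r / (1 + (n − 1)·r) = 1.5304 / 1.6444 ≈ 0.9307

0.93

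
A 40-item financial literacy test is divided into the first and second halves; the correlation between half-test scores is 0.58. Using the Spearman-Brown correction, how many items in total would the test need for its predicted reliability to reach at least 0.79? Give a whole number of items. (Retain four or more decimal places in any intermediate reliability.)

r_full = 2(0.58)/(1 + 0.58) = 0.7342
n = r_tgt(1 − r_full) / [r_full(1 − r_tgt)] = 0.79 × 0.2658 / (0.7342 × 0.21) ≈ 1.3619
Required items = 1.3619 × 40 = 54.48, so 55 items.

55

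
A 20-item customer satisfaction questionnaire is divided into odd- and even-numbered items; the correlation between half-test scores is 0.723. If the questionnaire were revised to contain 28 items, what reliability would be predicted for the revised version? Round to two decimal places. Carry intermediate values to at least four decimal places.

First correct the split-half correlation to full-test reliability: r_full = 2 × 0.723 / (1 + 0.723) ≈ 0.8392
Length factor from 20 to 28 items: n = 28/20 = 1.4000
r_new = n·r_full / (1 + (n − 1)·r_full) = 1.1749 / 1.3357 ≈ 0.8796

0.88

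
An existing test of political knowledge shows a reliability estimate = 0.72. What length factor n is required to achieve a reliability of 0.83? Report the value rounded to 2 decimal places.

n = [0.83 × 0.28] / [0.72 × 0.17]
n = 0.2324 / 0.1224 ≈ 1.8987

1.90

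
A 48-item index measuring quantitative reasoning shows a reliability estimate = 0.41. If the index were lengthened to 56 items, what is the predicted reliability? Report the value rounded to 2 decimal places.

Length ratio n = 56/48 = 1.1667
By Spearman-Brown, r_new = n r / (1 + (n − 1) r).
r_new = 1.1667·0.41 / [1 + (1.1667 − 1)·0.41]
r_new = 0.4783 / 1.0683 ≈ 0.4477

0.45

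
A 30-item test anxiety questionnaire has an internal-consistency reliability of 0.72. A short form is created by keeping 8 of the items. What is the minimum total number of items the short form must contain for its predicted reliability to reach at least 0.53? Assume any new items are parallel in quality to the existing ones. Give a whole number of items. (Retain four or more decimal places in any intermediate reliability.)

First, r for the 8-item form: n = 8/30 = 0.2667, so r_8 = 0.2667·0.72/(1 + (0.2667 − 1)·0.72) = 0.4068
Then solve for n' with r_old = 0.4068, r_target = 0.53: n' = 0.53(1 − 0.4068)/[0.4068(1 − 0.53)] = 1.6444
Items = 1.6444 × 8 ≈ 13.16 → 14

14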